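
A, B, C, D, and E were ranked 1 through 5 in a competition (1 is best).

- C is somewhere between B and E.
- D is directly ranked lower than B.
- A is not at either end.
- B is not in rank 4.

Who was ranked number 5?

With clue 1, C is ruled out for rank 5.
With clues 1–2, B is ruled out for rank 5.
With clues 1–3, A is ruled out for rank 5.
With clues 1–4, D is ruled out for rank 5.
So rank 5 is E.

E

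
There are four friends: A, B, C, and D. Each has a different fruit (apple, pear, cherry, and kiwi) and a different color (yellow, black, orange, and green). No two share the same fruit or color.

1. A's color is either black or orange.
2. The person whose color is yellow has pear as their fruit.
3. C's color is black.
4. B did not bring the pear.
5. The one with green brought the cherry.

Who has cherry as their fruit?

With clues 1–4, D is impossible for the one with fruit cherry.
With clues 1–5, A and C are impossible for the one with fruit cherry.
That leaves B.

B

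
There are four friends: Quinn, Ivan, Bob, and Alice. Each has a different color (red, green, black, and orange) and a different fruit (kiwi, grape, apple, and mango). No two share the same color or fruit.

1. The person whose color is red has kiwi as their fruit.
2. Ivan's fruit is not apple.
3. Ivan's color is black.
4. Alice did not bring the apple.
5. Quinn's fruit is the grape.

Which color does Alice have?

With clues 1–3, black is impossible for Alice's color.
With clues 1–5, green and orange are impossible for Alice's color.
That leaves red.

red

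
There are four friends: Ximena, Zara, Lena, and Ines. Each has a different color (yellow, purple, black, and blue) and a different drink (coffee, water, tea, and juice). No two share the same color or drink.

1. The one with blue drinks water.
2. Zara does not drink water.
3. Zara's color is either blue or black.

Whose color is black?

Zara

With clues 1–3, Ines, Lena, and Ximena are impossible for the one with color black.
That leaves Zara.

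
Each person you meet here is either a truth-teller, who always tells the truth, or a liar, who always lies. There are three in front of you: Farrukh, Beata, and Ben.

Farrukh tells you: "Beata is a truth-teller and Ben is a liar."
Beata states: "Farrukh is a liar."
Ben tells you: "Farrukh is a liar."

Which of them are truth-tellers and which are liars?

Farrukh: liar, Beata: truth-teller, Ben: truth-teller

Consider Farrukh. Suppose Farrukh is a truth-teller.
Then no assignment of the remaining roles makes every statement match its speaker's type — contradiction.
So Farrukh is a liar.
With that fixed, Beata's statement is true, so Beata is a truth-teller.
With that fixed, Ben's statement is true, so Ben is a truth-teller.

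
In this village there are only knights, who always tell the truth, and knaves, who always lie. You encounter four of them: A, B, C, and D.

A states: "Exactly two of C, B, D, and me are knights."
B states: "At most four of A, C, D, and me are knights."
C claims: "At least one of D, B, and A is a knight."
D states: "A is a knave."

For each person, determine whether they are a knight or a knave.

A: knave, B: knight, C: knight, D: knight

Regardless of anyone's role, B's statement is true, so B is a knight.
With that fixed, C's statement is true, so C is a knight.
Consider A. Suppose A is a knight.
Then A's own statement would have to be true, but it can't be — contradiction.
So A is a knave.
With that fixed, D's statement is true, so D is a knight.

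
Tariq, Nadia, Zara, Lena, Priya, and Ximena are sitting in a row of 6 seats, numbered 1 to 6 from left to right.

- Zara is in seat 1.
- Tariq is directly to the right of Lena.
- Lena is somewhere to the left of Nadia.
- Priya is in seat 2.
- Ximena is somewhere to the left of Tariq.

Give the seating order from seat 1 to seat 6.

From clue 1: Zara → seat 1.
From clues 1–2: Tariq is in {3,4,5,6}.
From clues 1–3: Tariq is in {3,4,5}.
From clues 1–4: Priya → seat 2.
From clues 1–5: Ximena → seat 3, Lena → seat 4, Tariq → seat 5, Nadia → seat 6.

Zara, Priya, Ximena, Lena, Tariq, Nadia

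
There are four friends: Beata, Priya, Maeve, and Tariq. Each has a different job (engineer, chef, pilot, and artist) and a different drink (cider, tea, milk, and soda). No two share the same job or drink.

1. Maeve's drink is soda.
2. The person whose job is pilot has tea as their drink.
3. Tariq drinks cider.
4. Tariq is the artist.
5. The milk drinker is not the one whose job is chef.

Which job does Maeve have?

With clues 1–2, pilot is impossible for Maeve's job.
With clues 1–4, artist is impossible for Maeve's job.
With clues 1–5, engineer is impossible for Maeve's job.
That leaves chef.

chef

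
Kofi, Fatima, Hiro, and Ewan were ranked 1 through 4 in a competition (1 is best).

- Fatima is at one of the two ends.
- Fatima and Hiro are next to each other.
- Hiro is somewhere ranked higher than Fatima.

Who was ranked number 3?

With clue 1, Fatima is ruled out for rank 3.
With clues 1–3, Ewan and Kofi are ruled out for rank 3.
So rank 3 is Hiro.

Hiro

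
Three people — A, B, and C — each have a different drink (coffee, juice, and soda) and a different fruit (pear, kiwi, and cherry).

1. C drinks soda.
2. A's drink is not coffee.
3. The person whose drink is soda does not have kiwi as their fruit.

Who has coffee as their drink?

B

Clue 1 rules out C for the one with drink coffee.
With clues 1–2, A is impossible for the one with drink coffee.
That leaves B.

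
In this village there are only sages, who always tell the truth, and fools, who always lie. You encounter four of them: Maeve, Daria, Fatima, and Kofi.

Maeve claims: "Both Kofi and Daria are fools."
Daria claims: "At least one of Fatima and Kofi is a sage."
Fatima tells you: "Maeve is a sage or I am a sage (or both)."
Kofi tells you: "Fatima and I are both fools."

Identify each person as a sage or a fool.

Consider Maeve. Suppose Maeve is a sage.
Then no assignment of the remaining roles makes every statement match its speaker's type — contradiction.
So Maeve is a fool.
Consider Daria. Suppose Daria is a fool.
Then no assignment of the remaining roles makes every statement match its speaker's type — contradiction.
So Daria is a sage.
Consider Fatima. Suppose Fatima is a fool.
Then whichever role Kofi has, Kofi's statement has the wrong truth value — contradiction.
So Fatima is a sage.
With that fixed, Kofi's statement is false, so Kofi is a fool.

Maeve: fool, Daria: sage, Fatima: sage, Kofi: fool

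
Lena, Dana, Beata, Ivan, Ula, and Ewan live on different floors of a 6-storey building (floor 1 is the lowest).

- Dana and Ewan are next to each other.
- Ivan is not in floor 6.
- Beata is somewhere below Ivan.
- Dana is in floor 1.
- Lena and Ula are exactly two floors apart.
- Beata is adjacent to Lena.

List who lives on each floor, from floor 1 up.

From clues 1–2: Ivan is in {1,2,3,4,5}.
From clues 1–3: Beata is in {1,2,3,4}.
From clues 1–4: Dana → floor 1, Ewan → floor 2.
From clues 1–5: Beata → floor 3, Ivan → floor 5.
From clues 1–6: Lena → floor 4, Ula → floor 6.

Dana, Ewan, Beata, Lena, Ivan, Ula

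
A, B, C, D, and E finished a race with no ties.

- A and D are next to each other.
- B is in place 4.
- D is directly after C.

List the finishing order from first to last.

C, D, A, B, E

From clues 1–2: B → place 4.
From clues 1–3: C → place 1, D → place 2, A → place 3, E → place 5.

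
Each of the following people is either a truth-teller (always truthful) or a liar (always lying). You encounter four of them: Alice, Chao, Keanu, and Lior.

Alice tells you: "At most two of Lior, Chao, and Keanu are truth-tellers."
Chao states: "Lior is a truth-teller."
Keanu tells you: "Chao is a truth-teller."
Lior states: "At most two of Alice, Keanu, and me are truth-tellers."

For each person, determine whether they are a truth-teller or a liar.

Consider Alice. Suppose Alice is a truth-teller.
Then no assignment of the remaining roles makes every statement match its speaker's type — contradiction.
So Alice is a liar.
With that fixed, Lior's statement is true, so Lior is a truth-teller.
With that fixed, Chao's statement is true, so Chao is a truth-teller.
With that fixed, Keanu's statement is true, so Keanu is a truth-teller.

Alice: liar, Chao: truth-teller, Keanu: truth-teller, Lior: truth-teller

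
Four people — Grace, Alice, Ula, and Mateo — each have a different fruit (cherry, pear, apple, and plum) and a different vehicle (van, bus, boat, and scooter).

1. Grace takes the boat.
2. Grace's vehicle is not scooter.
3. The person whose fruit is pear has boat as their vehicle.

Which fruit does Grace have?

pear

With clues 1–3, apple, cherry, and plum are impossible for Grace's fruit.
That leaves pear.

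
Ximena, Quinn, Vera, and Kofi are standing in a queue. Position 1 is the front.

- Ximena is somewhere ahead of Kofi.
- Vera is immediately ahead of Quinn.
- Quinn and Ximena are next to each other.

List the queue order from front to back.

Vera, Quinn, Ximena, Kofi

From clue 1: Ximena is in {1,2,3}.
From clues 1–2: Ximena is in {1,3}.
From clues 1–3: Vera → position 1, Quinn → position 2, Ximena → position 3, Kofi → position 4.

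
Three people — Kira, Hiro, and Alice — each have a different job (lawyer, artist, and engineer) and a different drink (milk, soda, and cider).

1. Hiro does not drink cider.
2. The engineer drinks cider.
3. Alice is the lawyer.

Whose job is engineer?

With clues 1–2, Hiro is impossible for the one with job engineer.
With clues 1–3, Alice is impossible for the one with job engineer.
That leaves Kira.

Kira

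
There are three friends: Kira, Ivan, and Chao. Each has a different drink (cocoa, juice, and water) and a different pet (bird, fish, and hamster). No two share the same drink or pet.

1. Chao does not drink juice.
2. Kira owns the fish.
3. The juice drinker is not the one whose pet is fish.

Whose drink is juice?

Ivan

Clue 1 rules out Chao for the one with drink juice.
With clues 1–3, Kira is impossible for the one with drink juice.
That leaves Ivan.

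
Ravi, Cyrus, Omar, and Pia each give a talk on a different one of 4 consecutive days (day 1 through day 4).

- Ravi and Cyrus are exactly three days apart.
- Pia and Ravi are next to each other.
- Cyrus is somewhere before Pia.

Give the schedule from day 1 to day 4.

Cyrus, Omar, Pia, Ravi

From clue 1: Ravi is in {1,4}.
From clues 1–3: Cyrus → day 1, Omar → day 2, Pia → day 3, Ravi → day 4.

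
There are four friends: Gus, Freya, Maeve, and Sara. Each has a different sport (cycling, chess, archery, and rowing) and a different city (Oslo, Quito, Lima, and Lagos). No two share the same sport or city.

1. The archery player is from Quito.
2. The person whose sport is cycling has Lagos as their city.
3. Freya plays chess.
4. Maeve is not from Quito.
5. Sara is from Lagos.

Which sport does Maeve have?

rowing

With clues 1–3, chess is impossible for Maeve's sport.
With clues 1–4, archery is impossible for Maeve's sport.
With clues 1–5, cycling is impossible for Maeve's sport.
That leaves rowing.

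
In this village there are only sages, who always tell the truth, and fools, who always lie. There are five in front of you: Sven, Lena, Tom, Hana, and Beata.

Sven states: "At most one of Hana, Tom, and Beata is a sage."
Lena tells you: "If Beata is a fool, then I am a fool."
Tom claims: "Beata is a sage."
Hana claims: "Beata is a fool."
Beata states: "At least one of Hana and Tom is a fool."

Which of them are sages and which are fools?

Consider Sven. Suppose Sven is a sage.
Then no assignment of the remaining roles makes every statement match its speaker's type — contradiction.
So Sven is a fool.
Consider Lena. Suppose Lena is a fool.
Then Lena's own statement would have to be false, but it can't be — contradiction.
So Lena is a sage.
Consider Tom. Suppose Tom is a fool.
Then no assignment of the remaining roles makes every statement match its speaker's type — contradiction.
So Tom is a sage.
Consider Hana. Suppose Hana is a sage.
Then no assignment of the remaining roles makes every statement match its speaker's type — contradiction.
So Hana is a fool.
With that fixed, Beata's statement is true, so Beata is a sage.

Sven: fool, Lena: sage, Tom: sage, Hana: fool, Beata: sage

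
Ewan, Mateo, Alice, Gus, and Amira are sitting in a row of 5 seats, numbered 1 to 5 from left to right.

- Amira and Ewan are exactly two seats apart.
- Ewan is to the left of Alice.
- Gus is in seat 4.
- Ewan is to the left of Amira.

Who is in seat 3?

With clues 1–3, Alice, Gus, and Mateo are ruled out for seat 3.
With clues 1–4, Ewan is ruled out for seat 3.
So seat 3 is Amira.

Amira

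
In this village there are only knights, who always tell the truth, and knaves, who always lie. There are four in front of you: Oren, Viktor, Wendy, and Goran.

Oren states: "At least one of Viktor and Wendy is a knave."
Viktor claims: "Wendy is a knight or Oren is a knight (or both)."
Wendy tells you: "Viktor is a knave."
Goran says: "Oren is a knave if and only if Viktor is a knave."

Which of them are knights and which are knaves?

Oren: knight, Viktor: knight, Wendy: knave, Goran: knight

Consider Oren. Suppose Oren is a knave.
Then no assignment of the remaining roles makes every statement match its speaker's type — contradiction.
So Oren is a knight.
With that fixed, Viktor's statement is true, so Viktor is a knight.
With that fixed, Wendy's statement is false, so Wendy is a knave.
With that fixed, Goran's statement is true, so Goran is a knight.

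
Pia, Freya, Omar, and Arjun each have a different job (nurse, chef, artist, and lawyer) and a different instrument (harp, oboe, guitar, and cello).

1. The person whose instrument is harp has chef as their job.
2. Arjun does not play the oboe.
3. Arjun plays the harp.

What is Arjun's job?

With clues 1–3, artist, lawyer, and nurse are impossible for Arjun's job.
That leaves chef.

chef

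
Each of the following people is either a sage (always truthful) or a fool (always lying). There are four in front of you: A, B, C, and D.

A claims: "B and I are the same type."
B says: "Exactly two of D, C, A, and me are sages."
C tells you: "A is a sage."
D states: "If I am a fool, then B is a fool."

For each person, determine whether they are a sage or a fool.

A: fool, B: sage, C: fool, D: sage

Consider A. Suppose A is a sage.
Then no assignment of the remaining roles makes every statement match its speaker's type — contradiction.
So A is a fool.
With that fixed, C's statement is false, so C is a fool.
Consider B. Suppose B is a fool.
Then A's statement comes out true, contradicting A being a fool.
So B is a sage.
Consider D. Suppose D is a fool.
Then B's statement comes out false, contradicting B being a sage.
So D is a sage.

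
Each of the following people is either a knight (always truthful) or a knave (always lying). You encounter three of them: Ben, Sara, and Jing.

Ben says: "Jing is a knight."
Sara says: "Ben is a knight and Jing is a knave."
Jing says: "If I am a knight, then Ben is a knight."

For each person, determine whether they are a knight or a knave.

Ben: knight, Sara: knave, Jing: knight

Consider Ben. Suppose Ben is a knave.
Then whichever role Jing has, Jing's statement has the wrong truth value — contradiction.
So Ben is a knight.
With that fixed, Jing's statement is true, so Jing is a knight.
With that fixed, Sara's statement is false, so Sara is a knave.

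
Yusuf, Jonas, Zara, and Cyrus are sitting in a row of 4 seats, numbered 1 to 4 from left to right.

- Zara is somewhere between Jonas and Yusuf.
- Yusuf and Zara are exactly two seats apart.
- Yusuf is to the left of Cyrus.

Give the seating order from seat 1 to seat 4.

From clue 1: Zara is in {2,3}.
From clues 1–2: Yusuf is in {1,4}.
From clues 1–3: Yusuf → seat 1, Cyrus → seat 2, Zara → seat 3, Jonas → seat 4.

Yusuf, Cyrus, Zara, Jonas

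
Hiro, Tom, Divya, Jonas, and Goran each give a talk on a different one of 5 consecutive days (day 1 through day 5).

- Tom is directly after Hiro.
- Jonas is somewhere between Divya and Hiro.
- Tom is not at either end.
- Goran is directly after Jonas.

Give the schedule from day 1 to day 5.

From clue 1: Hiro is in {1,2,3,4}.
From clues 1–2: Jonas is in {2,3,4}.
From clues 1–3: Hiro is in {1,2,3}.
From clues 1–4: Hiro → day 1, Tom → day 2, Jonas → day 3, Goran → day 4, Divya → day 5.

Hiro, Tom, Jonas, Goran, Divya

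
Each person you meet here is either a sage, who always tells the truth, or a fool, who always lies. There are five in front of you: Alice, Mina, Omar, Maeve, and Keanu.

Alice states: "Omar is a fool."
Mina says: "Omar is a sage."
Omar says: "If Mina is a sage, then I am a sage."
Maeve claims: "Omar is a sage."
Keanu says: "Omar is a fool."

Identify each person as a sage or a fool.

Consider Alice. Suppose Alice is a sage.
Then no assignment of the remaining roles makes every statement match its speaker's type — contradiction.
So Alice is a fool.
Consider Mina. Suppose Mina is a fool.
Then no assignment of the remaining roles makes every statement match its speaker's type — contradiction.
So Mina is a sage.
Consider Omar. Suppose Omar is a fool.
Then Alice's statement comes out true, contradicting Alice being a fool.
So Omar is a sage.
With that fixed, Maeve's statement is true, so Maeve is a sage.
With that fixed, Keanu's statement is false, so Keanu is a fool.

Alice: fool, Mina: sage, Omar: sage, Maeve: sage, Keanu: fool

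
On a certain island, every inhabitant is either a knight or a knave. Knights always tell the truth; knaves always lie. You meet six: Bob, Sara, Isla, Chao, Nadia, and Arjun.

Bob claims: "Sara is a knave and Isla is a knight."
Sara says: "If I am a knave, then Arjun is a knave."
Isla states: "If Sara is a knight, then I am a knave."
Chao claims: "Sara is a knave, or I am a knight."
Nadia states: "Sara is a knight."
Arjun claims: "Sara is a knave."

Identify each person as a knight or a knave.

Consider Bob. Suppose Bob is a knave.
Then no assignment of the remaining roles makes every statement match its speaker's type — contradiction.
So Bob is a knight.
Consider Sara. Suppose Sara is a knight.
Then Bob's statement comes out false, contradicting Bob being a knight.
So Sara is a knave.
With that fixed, Isla's statement is true, so Isla is a knight.
With that fixed, Chao's statement is true, so Chao is a knight.
With that fixed, Nadia's statement is false, so Nadia is a knave.
With that fixed, Arjun's statement is true, so Arjun is a knight.

Bob: knight, Sara: knave, Isla: knight, Chao: knight, Nadia: knave, Arjun: knight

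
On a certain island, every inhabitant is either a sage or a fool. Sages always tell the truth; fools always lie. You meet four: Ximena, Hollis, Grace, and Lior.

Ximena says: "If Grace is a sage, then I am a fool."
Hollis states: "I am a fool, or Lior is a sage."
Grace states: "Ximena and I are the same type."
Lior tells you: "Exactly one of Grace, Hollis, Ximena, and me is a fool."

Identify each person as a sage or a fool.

Consider Ximena. Suppose Ximena is a fool.
Then Ximena's own statement would have to be false, but it can't be — contradiction.
So Ximena is a sage.
Consider Hollis. Suppose Hollis is a fool.
Then Hollis's own statement would have to be false, but it can't be — contradiction.
So Hollis is a sage.
Consider Grace. Suppose Grace is a sage.
Then Ximena's statement comes out false, contradicting Ximena being a sage.
So Grace is a fool.
Consider Lior. Suppose Lior is a fool.
Then Hollis's statement comes out false, contradicting Hollis being a sage.
So Lior is a sage.

Ximena: sage, Hollis: sage, Grace: fool, Lior: sage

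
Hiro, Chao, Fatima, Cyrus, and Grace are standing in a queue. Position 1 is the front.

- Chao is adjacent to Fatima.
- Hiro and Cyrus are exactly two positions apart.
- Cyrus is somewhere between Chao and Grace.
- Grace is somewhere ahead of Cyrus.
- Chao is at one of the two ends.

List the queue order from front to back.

From clues 1–2: Grace is in {2,4}.
From clues 1–3: Cyrus → position 3.
From clues 1–4: Hiro → position 1, Grace → position 2.
From clues 1–5: Fatima → position 4, Chao → position 5.

Hiro, Grace, Cyrus, Fatima, Chao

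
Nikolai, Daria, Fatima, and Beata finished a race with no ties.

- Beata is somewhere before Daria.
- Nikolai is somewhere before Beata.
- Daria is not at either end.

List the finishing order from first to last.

From clue 1: Daria is in {2,3,4}.
From clues 1–2: Nikolai is in {1,2}.
From clues 1–3: Nikolai → place 1, Beata → place 2, Daria → place 3, Fatima → place 4.

Nikolai, Beata, Daria, Fatima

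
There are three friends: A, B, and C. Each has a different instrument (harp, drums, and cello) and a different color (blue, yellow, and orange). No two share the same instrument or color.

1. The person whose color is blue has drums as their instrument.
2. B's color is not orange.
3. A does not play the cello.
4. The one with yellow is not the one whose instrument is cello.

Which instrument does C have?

With clues 1–4, drums and harp are impossible for C's instrument.
That leaves cello.

cello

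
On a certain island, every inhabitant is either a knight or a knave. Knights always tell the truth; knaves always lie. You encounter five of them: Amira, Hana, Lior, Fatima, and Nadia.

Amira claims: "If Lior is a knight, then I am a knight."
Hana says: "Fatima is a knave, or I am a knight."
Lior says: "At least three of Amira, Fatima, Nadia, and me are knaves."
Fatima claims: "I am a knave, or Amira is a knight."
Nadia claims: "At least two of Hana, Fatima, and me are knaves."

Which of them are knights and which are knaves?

Amira: knight, Hana: knight, Lior: knave, Fatima: knight, Nadia: knave

Consider Amira. Suppose Amira is a knave.
Then whichever role Fatima has, Fatima's statement has the wrong truth value — contradiction.
So Amira is a knight.
With that fixed, Fatima's statement is true, so Fatima is a knight.
With that fixed, Lior's statement is false, so Lior is a knave.
Consider Hana. Suppose Hana is a knave.
Then whichever role Nadia has, Nadia's statement has the wrong truth value — contradiction.
So Hana is a knight.
With that fixed, Nadia's statement is false, so Nadia is a knave.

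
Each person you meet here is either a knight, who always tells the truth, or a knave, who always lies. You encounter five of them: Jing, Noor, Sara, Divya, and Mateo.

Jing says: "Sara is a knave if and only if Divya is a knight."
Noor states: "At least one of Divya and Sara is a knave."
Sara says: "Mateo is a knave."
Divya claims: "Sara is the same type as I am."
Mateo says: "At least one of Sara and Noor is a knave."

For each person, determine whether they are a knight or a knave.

Consider Jing. Suppose Jing is a knave.
Then no assignment of the remaining roles makes every statement match its speaker's type — contradiction.
So Jing is a knight.
Consider Noor. Suppose Noor is a knave.
Then no assignment of the remaining roles makes every statement match its speaker's type — contradiction.
So Noor is a knight.
Consider Sara. Suppose Sara is a knave.
Then whichever role Divya has, Divya's statement has the wrong truth value — contradiction.
So Sara is a knight.
With that fixed, Mateo's statement is false, so Mateo is a knave.
Consider Divya. Suppose Divya is a knight.
Then Jing's statement comes out false, contradicting Jing being a knight.
So Divya is a knave.

Jing: knight, Noor: knight, Sara: knight, Divya: knave, Mateo: knave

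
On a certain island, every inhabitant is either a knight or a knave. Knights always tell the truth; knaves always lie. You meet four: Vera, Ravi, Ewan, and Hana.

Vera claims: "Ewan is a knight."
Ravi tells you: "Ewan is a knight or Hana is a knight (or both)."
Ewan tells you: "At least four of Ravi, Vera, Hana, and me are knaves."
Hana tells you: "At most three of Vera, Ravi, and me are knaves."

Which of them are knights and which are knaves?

Vera: knave, Ravi: knight, Ewan: knave, Hana: knight

Regardless of anyone's role, Hana's statement is true, so Hana is a knight.
With that fixed, Ravi's statement is true, so Ravi is a knight.
With that fixed, Ewan's statement is false, so Ewan is a knave.
With that fixed, Vera's statement is false, so Vera is a knave.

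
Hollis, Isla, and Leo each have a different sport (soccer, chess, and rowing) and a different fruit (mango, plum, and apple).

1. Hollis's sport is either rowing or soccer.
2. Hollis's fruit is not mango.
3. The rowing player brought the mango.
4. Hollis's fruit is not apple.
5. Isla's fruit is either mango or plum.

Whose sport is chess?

Clue 1 rules out Hollis for the one with sport chess.
With clues 1–5, Isla is impossible for the one with sport chess.
That leaves Leo.

Leo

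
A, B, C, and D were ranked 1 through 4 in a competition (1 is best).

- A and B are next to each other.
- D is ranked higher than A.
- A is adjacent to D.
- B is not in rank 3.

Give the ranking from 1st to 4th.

From clues 1–2: D is in {1,2}.
From clues 1–3: A is in {2,3}.
From clues 1–4: C → rank 1, D → rank 2, A → rank 3, B → rank 4.

C, D, A, B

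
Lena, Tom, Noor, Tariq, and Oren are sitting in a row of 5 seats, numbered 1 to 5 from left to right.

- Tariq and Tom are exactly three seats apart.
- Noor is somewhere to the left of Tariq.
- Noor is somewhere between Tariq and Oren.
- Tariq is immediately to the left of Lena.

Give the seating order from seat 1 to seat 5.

Tom, Oren, Noor, Tariq, Lena

From clue 1: Tom is in {1,2,4,5}.
From clues 1–2: Tom is in {1,2,5}.
From clues 1–3: Tom is in {1,2}.
From clues 1–4: Tom → seat 1, Oren → seat 2, Noor → seat 3, Tariq → seat 4, Lena → seat 5.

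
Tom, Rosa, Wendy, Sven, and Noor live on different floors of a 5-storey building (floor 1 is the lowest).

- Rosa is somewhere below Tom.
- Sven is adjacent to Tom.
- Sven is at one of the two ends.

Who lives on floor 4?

With clues 1–2, Rosa is ruled out for floor 4.
With clues 1–3, Noor, Sven, and Wendy are ruled out for floor 4.
So floor 4 is Tom.

Tom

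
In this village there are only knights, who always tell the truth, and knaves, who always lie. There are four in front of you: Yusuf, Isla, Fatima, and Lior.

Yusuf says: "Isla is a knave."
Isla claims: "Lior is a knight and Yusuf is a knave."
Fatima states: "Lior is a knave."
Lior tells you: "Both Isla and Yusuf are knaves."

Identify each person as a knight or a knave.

Yusuf: knight, Isla: knave, Fatima: knight, Lior: knave

Consider Yusuf. Suppose Yusuf is a knave.
Then no assignment of the remaining roles makes every statement match its speaker's type — contradiction.
So Yusuf is a knight.
With that fixed, Isla's statement is false, so Isla is a knave.
With that fixed, Lior's statement is false, so Lior is a knave.
With that fixed, Fatima's statement is true, so Fatima is a knight.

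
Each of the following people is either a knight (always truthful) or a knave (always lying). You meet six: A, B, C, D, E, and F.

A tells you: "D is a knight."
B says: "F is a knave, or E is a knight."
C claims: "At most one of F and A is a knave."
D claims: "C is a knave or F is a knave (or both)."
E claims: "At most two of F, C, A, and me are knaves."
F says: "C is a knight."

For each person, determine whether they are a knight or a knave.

Consider A. Suppose A is a knight.
Then no assignment of the remaining roles makes every statement match its speaker's type — contradiction.
So A is a knave.
Consider B. Suppose B is a knave.
Then no assignment of the remaining roles makes every statement match its speaker's type — contradiction.
So B is a knight.
Consider C. Suppose C is a knave.
Then no assignment of the remaining roles makes every statement match its speaker's type — contradiction.
So C is a knight.
With that fixed, F's statement is true, so F is a knight.
With that fixed, D's statement is false, so D is a knave.
With that fixed, E's statement is true, so E is a knight.

A: knave, B: knight, C: knight, D: knave, E: knight, F: knight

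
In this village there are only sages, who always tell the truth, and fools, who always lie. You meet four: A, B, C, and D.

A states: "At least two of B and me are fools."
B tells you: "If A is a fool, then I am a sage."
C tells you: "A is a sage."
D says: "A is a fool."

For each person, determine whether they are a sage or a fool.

A: fool, B: sage, C: fool, D: sage

Consider A. Suppose A is a sage.
Then A's own statement would have to be true, but it can't be — contradiction.
So A is a fool.
With that fixed, C's statement is false, so C is a fool.
With that fixed, D's statement is true, so D is a sage.
Consider B. Suppose B is a fool.
Then A's statement comes out true, contradicting A being a fool.
So B is a sage.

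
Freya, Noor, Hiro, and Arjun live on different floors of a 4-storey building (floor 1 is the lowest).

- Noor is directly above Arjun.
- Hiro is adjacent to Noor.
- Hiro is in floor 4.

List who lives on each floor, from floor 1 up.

Freya, Arjun, Noor, Hiro

From clue 1: Noor is in {2,3,4}.
From clues 1–2: Freya is in {1,4}.
From clues 1–3: Freya → floor 1, Arjun → floor 2, Noor → floor 3, Hiro → floor 4.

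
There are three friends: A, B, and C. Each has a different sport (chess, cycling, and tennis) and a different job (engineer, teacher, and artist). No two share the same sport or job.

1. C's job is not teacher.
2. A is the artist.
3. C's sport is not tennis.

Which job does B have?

teacher

With clues 1–2, artist and engineer are impossible for B's job.
That leaves teacher.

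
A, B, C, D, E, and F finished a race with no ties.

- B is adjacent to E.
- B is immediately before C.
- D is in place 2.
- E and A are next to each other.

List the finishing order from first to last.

From clues 1–2: B is in {2,3,4,5}.
From clues 1–3: D → place 2.
From clues 1–4: F → place 1, A → place 3, E → place 4, B → place 5, C → place 6.

F, D, A, E, B, C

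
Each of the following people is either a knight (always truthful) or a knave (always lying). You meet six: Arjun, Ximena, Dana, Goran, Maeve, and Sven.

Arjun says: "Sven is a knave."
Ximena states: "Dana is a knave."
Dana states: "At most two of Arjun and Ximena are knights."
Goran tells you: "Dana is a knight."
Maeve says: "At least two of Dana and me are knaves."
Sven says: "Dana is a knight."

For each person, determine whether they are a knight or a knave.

Arjun: knave, Ximena: knave, Dana: knight, Goran: knight, Maeve: knave, Sven: knight

Regardless of anyone's role, Dana's statement is true, so Dana is a knight.
With that fixed, Goran's statement is true, so Goran is a knight.
With that fixed, Maeve's statement is false, so Maeve is a knave.
With that fixed, Sven's statement is true, so Sven is a knight.
With that fixed, Arjun's statement is false, so Arjun is a knave.
With that fixed, Ximena's statement is false, so Ximena is a knave.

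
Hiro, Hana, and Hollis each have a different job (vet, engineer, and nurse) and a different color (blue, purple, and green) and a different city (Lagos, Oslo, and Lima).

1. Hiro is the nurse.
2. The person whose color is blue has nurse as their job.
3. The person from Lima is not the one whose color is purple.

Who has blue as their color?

Hiro

With clues 1–2, Hana and Hollis are impossible for the one with color blue.
That leaves Hiro.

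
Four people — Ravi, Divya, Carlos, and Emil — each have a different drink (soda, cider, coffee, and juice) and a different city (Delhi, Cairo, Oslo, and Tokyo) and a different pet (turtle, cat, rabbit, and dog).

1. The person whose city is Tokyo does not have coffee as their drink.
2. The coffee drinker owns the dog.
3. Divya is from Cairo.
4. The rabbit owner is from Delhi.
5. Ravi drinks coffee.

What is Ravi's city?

Oslo

With clues 1–3, Cairo is impossible for Ravi's city.
With clues 1–5, Delhi and Tokyo are impossible for Ravi's city.
That leaves Oslo.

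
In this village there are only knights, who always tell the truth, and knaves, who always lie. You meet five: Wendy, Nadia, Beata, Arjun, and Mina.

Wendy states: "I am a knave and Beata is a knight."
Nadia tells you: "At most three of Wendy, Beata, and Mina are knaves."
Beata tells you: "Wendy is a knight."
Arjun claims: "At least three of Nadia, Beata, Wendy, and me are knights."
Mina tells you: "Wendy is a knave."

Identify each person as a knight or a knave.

Regardless of anyone's role, Nadia's statement is true, so Nadia is a knight.
Consider Wendy. Suppose Wendy is a knight.
Then Wendy's own statement would have to be true, but it can't be — contradiction.
So Wendy is a knave.
With that fixed, Beata's statement is false, so Beata is a knave.
With that fixed, Arjun's statement is false, so Arjun is a knave.
With that fixed, Mina's statement is true, so Mina is a knight.

Wendy: knave, Nadia: knight, Beata: knave, Arjun: knave, Mina: knight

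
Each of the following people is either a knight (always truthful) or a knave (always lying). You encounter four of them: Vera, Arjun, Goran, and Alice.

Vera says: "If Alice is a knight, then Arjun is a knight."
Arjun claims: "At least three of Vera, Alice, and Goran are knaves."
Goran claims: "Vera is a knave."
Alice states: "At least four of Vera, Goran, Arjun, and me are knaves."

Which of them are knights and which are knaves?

Consider Vera. Suppose Vera is a knave.
Then no assignment of the remaining roles makes every statement match its speaker's type — contradiction.
So Vera is a knight.
With that fixed, Arjun's statement is false, so Arjun is a knave.
With that fixed, Goran's statement is false, so Goran is a knave.
With that fixed, Alice's statement is false, so Alice is a knave.

Vera: knight, Arjun: knave, Goran: knave, Alice: knave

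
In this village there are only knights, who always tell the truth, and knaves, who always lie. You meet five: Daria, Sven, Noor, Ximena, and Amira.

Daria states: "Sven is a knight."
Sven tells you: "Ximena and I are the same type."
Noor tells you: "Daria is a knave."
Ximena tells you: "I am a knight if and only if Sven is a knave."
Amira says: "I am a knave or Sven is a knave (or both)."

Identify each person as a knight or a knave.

Consider Daria. Suppose Daria is a knight.
Then no assignment of the remaining roles makes every statement match its speaker's type — contradiction.
So Daria is a knave.
With that fixed, Noor's statement is true, so Noor is a knight.
Consider Sven. Suppose Sven is a knight.
Then Daria's statement comes out true, contradicting Daria being a knave.
So Sven is a knave.
With that fixed, Amira's statement is true, so Amira is a knight.
Consider Ximena. Suppose Ximena is a knave.
Then Sven's statement comes out true, contradicting Sven being a knave.
So Ximena is a knight.

Daria: knave, Sven: knave, Noor: knight, Ximena: knight, Amira: knight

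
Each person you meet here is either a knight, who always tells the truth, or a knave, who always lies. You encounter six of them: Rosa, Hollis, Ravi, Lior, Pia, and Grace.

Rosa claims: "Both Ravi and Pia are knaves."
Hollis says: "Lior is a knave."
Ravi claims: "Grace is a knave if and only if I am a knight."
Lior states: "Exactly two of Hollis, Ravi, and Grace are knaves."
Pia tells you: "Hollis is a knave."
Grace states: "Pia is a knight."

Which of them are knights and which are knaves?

Consider Rosa. Suppose Rosa is a knight.
Then no assignment of the remaining roles makes every statement match its speaker's type — contradiction.
So Rosa is a knave.
Consider Hollis. Suppose Hollis is a knave.
Then no assignment of the remaining roles makes every statement match its speaker's type — contradiction.
So Hollis is a knight.
With that fixed, Pia's statement is false, so Pia is a knave.
With that fixed, Grace's statement is false, so Grace is a knave.
Consider Ravi. Suppose Ravi is a knave.
Then Rosa's statement comes out true, contradicting Rosa being a knave.
So Ravi is a knight.
With that fixed, Lior's statement is false, so Lior is a knave.

Rosa: knave, Hollis: knight, Ravi: knight, Lior: knave, Pia: knave, Grace: knave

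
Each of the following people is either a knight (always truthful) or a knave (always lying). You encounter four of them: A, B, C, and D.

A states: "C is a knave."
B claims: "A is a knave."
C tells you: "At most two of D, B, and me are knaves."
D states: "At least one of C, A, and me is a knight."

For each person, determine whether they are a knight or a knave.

A: knave, B: knight, C: knight, D: knight

Consider A. Suppose A is a knight.
Then no assignment of the remaining roles makes every statement match its speaker's type — contradiction.
So A is a knave.
With that fixed, B's statement is true, so B is a knight.
With that fixed, C's statement is true, so C is a knight.
With that fixed, D's statement is true, so D is a knight.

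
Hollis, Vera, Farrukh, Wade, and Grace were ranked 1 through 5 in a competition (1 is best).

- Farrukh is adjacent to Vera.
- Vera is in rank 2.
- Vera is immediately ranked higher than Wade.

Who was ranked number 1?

Farrukh

With clues 1–2, Vera is ruled out for rank 1.
With clues 1–3, Grace, Hollis, and Wade are ruled out for rank 1.
So rank 1 is Farrukh.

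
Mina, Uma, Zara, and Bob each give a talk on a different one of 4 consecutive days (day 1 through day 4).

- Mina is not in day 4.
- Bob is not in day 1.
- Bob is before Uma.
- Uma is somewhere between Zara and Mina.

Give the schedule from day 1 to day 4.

Mina, Bob, Uma, Zara

From clue 1: Mina is in {1,2,3}.
From clues 1–3: Uma is in {3,4}.
From clues 1–4: Mina → day 1, Bob → day 2, Uma → day 3, Zara → day 4.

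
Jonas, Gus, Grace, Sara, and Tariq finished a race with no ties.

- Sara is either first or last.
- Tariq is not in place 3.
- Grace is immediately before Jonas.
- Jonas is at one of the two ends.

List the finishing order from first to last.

Sara, Tariq, Gus, Grace, Jonas

From clue 1: Sara is in {1,5}.
From clues 1–4: Sara → place 1, Tariq → place 2, Gus → place 3, Grace → place 4, Jonas → place 5.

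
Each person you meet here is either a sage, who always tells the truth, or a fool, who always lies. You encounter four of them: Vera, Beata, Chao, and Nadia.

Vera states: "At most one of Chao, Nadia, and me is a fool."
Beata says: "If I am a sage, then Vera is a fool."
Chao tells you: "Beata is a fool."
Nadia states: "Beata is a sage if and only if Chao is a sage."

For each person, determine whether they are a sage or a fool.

Consider Vera. Suppose Vera is a sage.
Then whichever role Beata has, Beata's statement has the wrong truth value — contradiction.
So Vera is a fool.
With that fixed, Beata's statement is true, so Beata is a sage.
With that fixed, Chao's statement is false, so Chao is a fool.
With that fixed, Nadia's statement is false, so Nadia is a fool.

Vera: fool, Beata: sage, Chao: fool, Nadia: fool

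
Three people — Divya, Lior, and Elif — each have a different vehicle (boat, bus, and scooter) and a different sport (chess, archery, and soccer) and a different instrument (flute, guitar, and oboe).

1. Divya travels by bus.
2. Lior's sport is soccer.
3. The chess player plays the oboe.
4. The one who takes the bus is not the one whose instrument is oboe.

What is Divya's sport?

archery

With clues 1–2, soccer is impossible for Divya's sport.
With clues 1–4, chess is impossible for Divya's sport.
That leaves archery.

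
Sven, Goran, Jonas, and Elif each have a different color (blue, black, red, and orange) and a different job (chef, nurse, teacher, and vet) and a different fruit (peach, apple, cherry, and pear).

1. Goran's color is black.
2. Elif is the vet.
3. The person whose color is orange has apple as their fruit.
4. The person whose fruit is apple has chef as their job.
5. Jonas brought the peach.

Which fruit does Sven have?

apple

With clues 1–5, cherry, peach, and pear are impossible for Sven's fruit.
That leaves apple.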